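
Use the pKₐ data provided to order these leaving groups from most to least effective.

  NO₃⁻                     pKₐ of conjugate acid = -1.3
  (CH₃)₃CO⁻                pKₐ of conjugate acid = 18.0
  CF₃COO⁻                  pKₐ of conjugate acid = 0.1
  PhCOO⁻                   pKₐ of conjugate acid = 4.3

NO₃⁻ > CF₃COO⁻ > PhCOO⁻ > (CH₃)₃CO⁻

Lower conjugate-acid pKₐ ⇒ weaker base ⇒ better leaving group.
Sorting by the given values: NO₃⁻ (-1.3), CF₃COO⁻ (0.1), PhCOO⁻ (4.3), (CH₃)₃CO⁻ (18.0).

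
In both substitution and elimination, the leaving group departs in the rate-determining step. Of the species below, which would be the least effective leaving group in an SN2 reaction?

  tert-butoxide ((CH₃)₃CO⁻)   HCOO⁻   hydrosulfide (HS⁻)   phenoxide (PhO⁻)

tert-butoxide ((CH₃)₃CO⁻)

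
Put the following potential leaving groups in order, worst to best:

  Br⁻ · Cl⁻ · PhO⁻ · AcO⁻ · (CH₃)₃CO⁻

(CH₃)₃CO⁻ < PhO⁻ < AcO⁻ < Cl⁻ < Br⁻

Leaving-group ability tracks the stability of the departed species; conjugate-acid pKₐ is the usual yardstick (lower pKₐ → better LG).
Br⁻: pKₐ(HBr) ≈ -9 — weak base; good leaving group
Cl⁻: pKₐ(HCl) ≈ -7
AcO⁻: pKₐ(CH₃COOH) ≈ 4.8 — resonance-stabilised but still a weak base
PhO⁻: pKₐ(C₆H₅OH (phenol)) ≈ 10 — resonance into the ring helps, but still a poor LG
(CH₃)₃CO⁻: pKₐ(t-BuOH) ≈ 18 — bulky, strongly basic alkoxide
The question asks for worst first, so the sequence is read in increasing leaving-group ability.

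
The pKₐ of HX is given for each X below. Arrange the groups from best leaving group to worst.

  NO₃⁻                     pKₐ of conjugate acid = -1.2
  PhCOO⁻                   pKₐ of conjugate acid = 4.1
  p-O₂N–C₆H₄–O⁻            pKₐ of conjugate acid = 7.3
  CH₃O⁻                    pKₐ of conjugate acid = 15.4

Lower conjugate-acid pKₐ ⇒ weaker base ⇒ better leaving group.
Sorting by the given values: NO₃⁻ (-1.2), PhCOO⁻ (4.1), p-O₂N–C₆H₄–O⁻ (7.3), CH₃O⁻ (15.4).

NO₃⁻ > PhCOO⁻ > p-O₂N–C₆H₄–O⁻ > CH₃O⁻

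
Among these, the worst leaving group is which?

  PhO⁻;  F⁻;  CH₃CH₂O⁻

CH₃CH₂O⁻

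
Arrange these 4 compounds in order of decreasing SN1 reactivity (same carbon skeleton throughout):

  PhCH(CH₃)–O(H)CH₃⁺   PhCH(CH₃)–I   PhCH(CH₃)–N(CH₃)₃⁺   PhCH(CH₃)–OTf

PhCH(CH₃)–OTf > PhCH(CH₃)–I > PhCH(CH₃)–O(H)CH₃⁺ > PhCH(CH₃)–N(CH₃)₃⁺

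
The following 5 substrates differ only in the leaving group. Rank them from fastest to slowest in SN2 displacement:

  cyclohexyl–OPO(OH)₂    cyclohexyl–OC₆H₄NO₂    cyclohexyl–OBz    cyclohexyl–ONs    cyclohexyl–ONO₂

cyclohexyl–ONs > cyclohexyl–ONO₂ > cyclohexyl–OPO(OH)₂ > cyclohexyl–OBz > cyclohexyl–OC₆H₄NO₂

The skeletons are identical, so relative rate is governed entirely by leaving-group ability.
The more stable X⁻ (or X) is on its own — i.e. the weaker a base it is — the better a leaving group it makes.
cyclohexyl–ONs loses ONs⁻: pKₐ(p-O₂NC₆H₄SO₃H) ≈ -3.5
cyclohexyl–ONO₂ loses NO₃⁻: pKₐ(HNO₃) ≈ -1.3
cyclohexyl–OPO(OH)₂ loses H₂PO₄⁻: pKₐ(H₃PO₄) ≈ 2.1
cyclohexyl–OBz loses PhCOO⁻: pKₐ(C₆H₅COOH) ≈ 4.2
cyclohexyl–OC₆H₄NO₂ loses p-O₂N–C₆H₄–O⁻: pKₐ(p-nitrophenol) ≈ 7.2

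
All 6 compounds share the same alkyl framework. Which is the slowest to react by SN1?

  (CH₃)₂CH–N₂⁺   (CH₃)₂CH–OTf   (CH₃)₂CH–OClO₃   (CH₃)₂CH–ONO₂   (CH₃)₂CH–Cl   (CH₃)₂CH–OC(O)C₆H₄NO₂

(CH₃)₂CH–OC(O)C₆H₄NO₂

With the same alkyl group throughout, only the leaving group differentiates the rates.
The more stable X⁻ (or X) is on its own — i.e. the weaker a base it is — the better a leaving group it makes.
(CH₃)₂CH–N₂⁺ loses N₂: no meaningful conjugate acid; N₂ departs as an exceptionally stable neutral molecule
(CH₃)₂CH–OTf loses OTf⁻: pKₐ(CF₃SO₃H (triflic acid)) ≈ -14
(CH₃)₂CH–OClO₃ loses ClO₄⁻: pKₐ(HClO₄) ≈ -10
(CH₃)₂CH–Cl loses Cl⁻: pKₐ(HCl) ≈ -7
(CH₃)₂CH–ONO₂ loses NO₃⁻: pKₐ(HNO₃) ≈ -1.3
(CH₃)₂CH–OC(O)C₆H₄NO₂ loses p-O₂N–C₆H₄–COO⁻: pKₐ(p-nitrobenzoic acid) ≈ 3.4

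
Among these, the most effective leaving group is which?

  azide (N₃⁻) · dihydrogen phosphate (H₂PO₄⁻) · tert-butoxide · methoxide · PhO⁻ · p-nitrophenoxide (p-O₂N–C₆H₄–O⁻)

Leaving-group ability tracks the stability of the departed species; conjugate-acid pKₐ is the usual yardstick (lower pKₐ → better LG).
dihydrogen phosphate (H₂PO₄⁻): pKₐ(H₃PO₄) ≈ 2.1
azide (N₃⁻): pKₐ(HN₃) ≈ 4.7
p-nitrophenoxide (p-O₂N–C₆H₄–O⁻): pKₐ(p-nitrophenol) ≈ 7.2
PhO⁻: pKₐ(C₆H₅OH (phenol)) ≈ 10
methoxide: pKₐ(CH₃OH) ≈ 15.5
tert-butoxide: pKₐ(t-BuOH) ≈ 18

dihydrogen phosphate (H₂PO₄⁻)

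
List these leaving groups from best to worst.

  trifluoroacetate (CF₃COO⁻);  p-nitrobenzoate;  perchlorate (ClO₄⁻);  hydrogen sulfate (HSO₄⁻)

perchlorate (ClO₄⁻): pKₐ(HClO₄) ≈ -10
hydrogen sulfate (HSO₄⁻): pKₐ(H₂SO₄) ≈ -3 — conjugate base of a strong mineral acid
trifluoroacetate (CF₃COO⁻): pKₐ(CF₃COOH) ≈ 0.2 — strongly electron-withdrawing CF₃ stabilises the carboxylate
p-nitrobenzoate: pKₐ(p-nitrobenzoic acid) ≈ 3.4 — electron-withdrawing nitro group stabilises the carboxylate

perchlorate (ClO₄⁻) > hydrogen sulfate (HSO₄⁻) > trifluoroacetate (CF₃COO⁻) > p-nitrobenzoate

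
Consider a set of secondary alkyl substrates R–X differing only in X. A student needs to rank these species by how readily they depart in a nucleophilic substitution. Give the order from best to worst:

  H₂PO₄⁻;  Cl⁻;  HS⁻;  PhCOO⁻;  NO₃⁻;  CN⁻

Cl⁻ > NO₃⁻ > H₂PO₄⁻ > PhCOO⁻ > HS⁻ > CN⁻

The more stable X⁻ (or X) is on its own — i.e. the weaker a base it is — the better a leaving group it makes.
Cl⁻: pKₐ(HCl) ≈ -7
NO₃⁻: pKₐ(HNO₃) ≈ -1.3 — resonance-delocalised over three oxygens
H₂PO₄⁻: pKₐ(H₃PO₄) ≈ 2.1 — moderate base; biological leaving group after further activation
PhCOO⁻: pKₐ(C₆H₅COOH) ≈ 4.2
HS⁻: pKₐ(H₂S) ≈ 7 — larger and more polarisable than the oxygen analogue
CN⁻: pKₐ(HCN) ≈ 9.2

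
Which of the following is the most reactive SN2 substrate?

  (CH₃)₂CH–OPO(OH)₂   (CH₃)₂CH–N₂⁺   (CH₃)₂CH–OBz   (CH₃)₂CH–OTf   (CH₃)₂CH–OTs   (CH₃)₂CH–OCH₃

Identical carbon frameworks mean the comparison reduces to leaving-group quality.
The more stable X⁻ (or X) is on its own — i.e. the weaker a base it is — the better a leaving group it makes.
(CH₃)₂CH–N₂⁺ loses N₂: no meaningful conjugate acid; N₂ departs as an exceptionally stable neutral molecule
(CH₃)₂CH–OTf loses OTf⁻: pKₐ(CF₃SO₃H (triflic acid)) ≈ -14
(CH₃)₂CH–OTs loses OTs⁻: pKₐ(p-CH₃C₆H₄SO₃H (TsOH)) ≈ -2.8
(CH₃)₂CH–OPO(OH)₂ loses H₂PO₄⁻: pKₐ(H₃PO₄) ≈ 2.1
(CH₃)₂CH–OBz loses PhCOO⁻: pKₐ(C₆H₅COOH) ≈ 4.2
(CH₃)₂CH–OCH₃ loses CH₃O⁻: pKₐ(CH₃OH) ≈ 15.5

(CH₃)₂CH–N₂⁺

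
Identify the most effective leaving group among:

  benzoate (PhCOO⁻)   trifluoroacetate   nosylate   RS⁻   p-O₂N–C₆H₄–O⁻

nosylate: pKₐ(p-O₂NC₆H₄SO₃H) ≈ -3.5
trifluoroacetate: pKₐ(CF₃COOH) ≈ 0.2
benzoate (PhCOO⁻): pKₐ(C₆H₅COOH) ≈ 4.2
p-O₂N–C₆H₄–O⁻: pKₐ(p-nitrophenol) ≈ 7.2
RS⁻: pKₐ(RSH (a thiol)) ≈ 10.5

nosylate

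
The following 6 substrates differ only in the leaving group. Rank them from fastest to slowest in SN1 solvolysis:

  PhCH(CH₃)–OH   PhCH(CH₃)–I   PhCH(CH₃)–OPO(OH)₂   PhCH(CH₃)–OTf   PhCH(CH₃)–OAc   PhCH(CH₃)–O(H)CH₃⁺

PhCH(CH₃)–OTf > PhCH(CH₃)–I > PhCH(CH₃)–O(H)CH₃⁺ > PhCH(CH₃)–OPO(OH)₂ > PhCH(CH₃)–OAc > PhCH(CH₃)–OH

The skeletons are identical, so relative rate is governed entirely by leaving-group ability.
A good leaving group is a weak base: the lower the pKₐ of its conjugate acid, the more readily it departs.
PhCH(CH₃)–OTf loses OTf⁻: pKₐ(CF₃SO₃H (triflic acid)) ≈ -14
PhCH(CH₃)–I loses I⁻: pKₐ(HI) ≈ -10
PhCH(CH₃)–O(H)CH₃⁺ loses R'OH: pKₐ(R'OH₂⁺) ≈ -2.4
PhCH(CH₃)–OPO(OH)₂ loses H₂PO₄⁻: pKₐ(H₃PO₄) ≈ 2.1
PhCH(CH₃)–OAc loses AcO⁻: pKₐ(CH₃COOH) ≈ 4.8
PhCH(CH₃)–OH loses OH⁻: pKₐ(H₂O) ≈ 15.7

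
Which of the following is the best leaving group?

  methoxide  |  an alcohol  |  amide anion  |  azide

an alcohol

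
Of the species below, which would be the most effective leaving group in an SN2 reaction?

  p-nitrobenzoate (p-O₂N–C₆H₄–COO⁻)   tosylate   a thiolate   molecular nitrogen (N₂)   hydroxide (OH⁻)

Rank by basicity of the departing species: weakest base leaves most easily.
molecular nitrogen (N₂): no meaningful conjugate acid; N₂ departs as an exceptionally stable neutral molecule
tosylate: pKₐ(p-CH₃C₆H₄SO₃H (TsOH)) ≈ -2.8
p-nitrobenzoate (p-O₂N–C₆H₄–COO⁻): pKₐ(p-nitrobenzoic acid) ≈ 3.4
a thiolate: pKₐ(RSH (a thiol)) ≈ 10.5
hydroxide (OH⁻): pKₐ(H₂O) ≈ 15.7

molecular nitrogen (N₂)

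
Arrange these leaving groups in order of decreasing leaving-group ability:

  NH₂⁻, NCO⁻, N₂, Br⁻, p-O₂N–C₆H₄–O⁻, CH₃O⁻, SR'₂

N₂: no meaningful conjugate acid; N₂ departs as an exceptionally stable neutral molecule
Br⁻: pKₐ(HBr) ≈ -9
SR'₂: pKₐ(R'₂SH⁺) ≈ -7
NCO⁻: pKₐ(HOCN) ≈ 3.5
p-O₂N–C₆H₄–O⁻: pKₐ(p-nitrophenol) ≈ 7.2
CH₃O⁻: pKₐ(CH₃OH) ≈ 15.5
NH₂⁻: pKₐ(NH₃) ≈ 38

N₂ > Br⁻ > SR'₂ > NCO⁻ > p-O₂N–C₆H₄–O⁻ > CH₃O⁻ > NH₂⁻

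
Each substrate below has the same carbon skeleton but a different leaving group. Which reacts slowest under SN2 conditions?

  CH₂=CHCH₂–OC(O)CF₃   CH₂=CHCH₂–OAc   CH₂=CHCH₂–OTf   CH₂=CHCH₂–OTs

Same R in every case — rank the leaving groups.
The more stable X⁻ (or X) is on its own — i.e. the weaker a base it is — the better a leaving group it makes.
CH₂=CHCH₂–OTf loses OTf⁻: pKₐ(CF₃SO₃H (triflic acid)) ≈ -14
CH₂=CHCH₂–OTs loses OTs⁻: pKₐ(p-CH₃C₆H₄SO₃H (TsOH)) ≈ -2.8
CH₂=CHCH₂–OC(O)CF₃ loses CF₃COO⁻: pKₐ(CF₃COOH) ≈ 0.2
CH₂=CHCH₂–OAc loses AcO⁻: pKₐ(CH₃COOH) ≈ 4.8

CH₂=CHCH₂–OAc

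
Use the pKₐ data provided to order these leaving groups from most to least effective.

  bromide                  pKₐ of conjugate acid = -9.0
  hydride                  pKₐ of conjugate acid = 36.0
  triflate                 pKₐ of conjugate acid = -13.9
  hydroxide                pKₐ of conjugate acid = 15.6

Lower conjugate-acid pKₐ ⇒ weaker base ⇒ better leaving group.
Sorting by the given values: triflate (-13.9), bromide (-9.0), hydroxide (15.6), hydride (36.0).

triflate > bromide > hydroxide > hydride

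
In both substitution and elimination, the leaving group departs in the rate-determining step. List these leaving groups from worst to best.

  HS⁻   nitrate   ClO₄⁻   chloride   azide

ClO₄⁻: pKₐ(HClO₄) ≈ -10
chloride: pKₐ(HCl) ≈ -7 — moderately weak base
nitrate: pKₐ(HNO₃) ≈ -1.3
azide: pKₐ(HN₃) ≈ 4.7 — linear, resonance-stabilised
HS⁻: pKₐ(H₂S) ≈ 7 — larger and more polarisable than the oxygen analogue
Reversing gives the worst-to-best order requested.

HS⁻ < azide < nitrate < chloride < ClO₄⁻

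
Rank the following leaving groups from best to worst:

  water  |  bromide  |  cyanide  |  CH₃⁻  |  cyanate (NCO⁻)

A good leaving group is a weak base: the lower the pKₐ of its conjugate acid, the more readily it departs.
bromide: pKₐ(HBr) ≈ -9
water: pKₐ(H₃O⁺) ≈ -1.7 — neutral; leaves from a protonated alcohol (R–OH₂⁺)
cyanate (NCO⁻): pKₐ(HOCN) ≈ 3.5 — resonance between N and O
cyanide: pKₐ(HCN) ≈ 9.2 — sp carbon stabilises the charge somewhat, but still a poor LG
CH₃⁻: pKₐ(CH₄) ≈ 48

bromide > water > cyanate (NCO⁻) > cyanide > CH₃⁻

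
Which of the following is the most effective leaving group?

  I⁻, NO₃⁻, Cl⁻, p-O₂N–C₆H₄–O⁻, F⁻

I⁻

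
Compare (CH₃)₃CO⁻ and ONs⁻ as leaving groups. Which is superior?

ONs⁻

ONs⁻ is the better leaving group.
pKₐ(p-O₂NC₆H₄SO₃H) ≈ -3.5 versus pKₐ(t-BuOH) ≈ 18: ONs⁻ is the much weaker base.
P-nitro group further stabilises the sulfonate.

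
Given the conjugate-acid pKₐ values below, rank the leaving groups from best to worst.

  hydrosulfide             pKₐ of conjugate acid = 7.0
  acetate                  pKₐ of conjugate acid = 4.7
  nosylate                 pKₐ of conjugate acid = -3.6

nosylate > acetate > hydrosulfide

Lower conjugate-acid pKₐ ⇒ weaker base ⇒ better leaving group.
Sorting by the given values: nosylate (-3.6), acetate (4.7), hydrosulfide (7.0).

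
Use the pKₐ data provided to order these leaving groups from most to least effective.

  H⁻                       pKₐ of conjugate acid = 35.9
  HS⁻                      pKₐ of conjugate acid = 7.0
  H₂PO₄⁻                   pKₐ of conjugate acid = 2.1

H₂PO₄⁻ > HS⁻ > H⁻

Lower conjugate-acid pKₐ ⇒ weaker base ⇒ better leaving group.
Sorting by the given values: H₂PO₄⁻ (2.1), HS⁻ (7.0), H⁻ (35.9).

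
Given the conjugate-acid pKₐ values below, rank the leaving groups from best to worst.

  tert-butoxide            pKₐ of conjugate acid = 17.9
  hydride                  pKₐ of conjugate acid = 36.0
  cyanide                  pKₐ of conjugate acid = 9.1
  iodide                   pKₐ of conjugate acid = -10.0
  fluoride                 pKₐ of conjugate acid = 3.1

iodide > fluoride > cyanide > tert-butoxide > hydride

Lower conjugate-acid pKₐ ⇒ weaker base ⇒ better leaving group.
Sorting by the given values: iodide (-10.0), fluoride (3.1), cyanide (9.1), tert-butoxide (17.9), hydride (36.0).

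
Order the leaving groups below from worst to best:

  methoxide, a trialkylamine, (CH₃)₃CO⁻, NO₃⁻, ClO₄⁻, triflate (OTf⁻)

triflate (OTf⁻): pKₐ(CF₃SO₃H (triflic acid)) ≈ -14
ClO₄⁻: pKₐ(HClO₄) ≈ -10
NO₃⁻: pKₐ(HNO₃) ≈ -1.3
a trialkylamine: pKₐ(R'₃NH⁺) ≈ 10.7
methoxide: pKₐ(CH₃OH) ≈ 15.5
(CH₃)₃CO⁻: pKₐ(t-BuOH) ≈ 18
The question asks for worst first, so the sequence is read in increasing leaving-group ability.

(CH₃)₃CO⁻ < methoxide < a trialkylamine < NO₃⁻ < ClO₄⁻ < triflate (OTf⁻)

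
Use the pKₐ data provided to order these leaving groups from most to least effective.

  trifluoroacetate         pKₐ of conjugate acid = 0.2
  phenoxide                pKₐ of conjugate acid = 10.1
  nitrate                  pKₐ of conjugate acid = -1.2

nitrate > trifluoroacetate > phenoxide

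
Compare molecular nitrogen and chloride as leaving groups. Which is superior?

molecular nitrogen is the better leaving group.
N₂ is the ultimate leaving group — it departs as an exceptionally stable neutral molecule, whereas chloride (pKₐ(HCl) ≈ -7) is far more basic.

molecular nitrogen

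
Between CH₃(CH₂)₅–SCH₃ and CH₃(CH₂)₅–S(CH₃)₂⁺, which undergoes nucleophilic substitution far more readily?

CH₃(CH₂)₅–S(CH₃)₂⁺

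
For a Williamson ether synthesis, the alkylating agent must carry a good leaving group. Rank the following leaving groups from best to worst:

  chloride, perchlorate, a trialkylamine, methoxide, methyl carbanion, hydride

perchlorate > chloride > a trialkylamine > methoxide > hydride > methyl carbanion

perchlorate: pKₐ(HClO₄) ≈ -10
chloride: pKₐ(HCl) ≈ -7
a trialkylamine: pKₐ(R'₃NH⁺) ≈ 10.7 — neutral but still a fairly strong base; Hofmann-elimination LG
methoxide: pKₐ(CH₃OH) ≈ 15.5 — strong base; alkoxides do not leave unassisted
hydride: pKₐ(H₂) ≈ 36
methyl carbanion: pKₐ(CH₄) ≈ 48 — unstabilised carbanion; the worst conceivable leaving group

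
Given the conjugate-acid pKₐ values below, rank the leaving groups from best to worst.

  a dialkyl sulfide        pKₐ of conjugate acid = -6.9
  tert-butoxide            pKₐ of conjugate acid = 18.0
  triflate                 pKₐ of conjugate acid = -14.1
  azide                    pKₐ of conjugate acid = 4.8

triflate > a dialkyl sulfide > azide > tert-butoxide

Lower conjugate-acid pKₐ ⇒ weaker base ⇒ better leaving group.
Sorting by the given values: triflate (-14.1), a dialkyl sulfide (-6.9), azide (4.8), tert-butoxide (18.0).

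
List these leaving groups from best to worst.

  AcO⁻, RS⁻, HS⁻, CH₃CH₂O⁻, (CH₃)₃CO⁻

Leaving-group ability tracks the stability of the departed species; conjugate-acid pKₐ is the usual yardstick (lower pKₐ → better LG).
AcO⁻: pKₐ(CH₃COOH) ≈ 4.8
HS⁻: pKₐ(H₂S) ≈ 7 — larger and more polarisable than the oxygen analogue
RS⁻: pKₐ(RSH (a thiol)) ≈ 10.5
CH₃CH₂O⁻: pKₐ(CH₃CH₂OH) ≈ 16 — strong base; alkoxides do not leave unassisted
(CH₃)₃CO⁻: pKₐ(t-BuOH) ≈ 18

AcO⁻ > HS⁻ > RS⁻ > CH₃CH₂O⁻ > (CH₃)₃CO⁻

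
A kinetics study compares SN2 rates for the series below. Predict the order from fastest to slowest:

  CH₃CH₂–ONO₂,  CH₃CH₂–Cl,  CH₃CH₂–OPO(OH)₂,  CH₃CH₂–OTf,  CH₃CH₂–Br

CH₃CH₂–OTf > CH₃CH₂–Br > CH₃CH₂–Cl > CH₃CH₂–ONO₂ > CH₃CH₂–OPO(OH)₂

Same R in every case — rank the leaving groups.
Leaving-group ability tracks the stability of the departed species; conjugate-acid pKₐ is the usual yardstick (lower pKₐ → better LG).
CH₃CH₂–OTf loses OTf⁻: pKₐ(CF₃SO₃H (triflic acid)) ≈ -14
CH₃CH₂–Br loses Br⁻: pKₐ(HBr) ≈ -9
CH₃CH₂–Cl loses Cl⁻: pKₐ(HCl) ≈ -7
CH₃CH₂–ONO₂ loses NO₃⁻: pKₐ(HNO₃) ≈ -1.3
CH₃CH₂–OPO(OH)₂ loses H₂PO₄⁻: pKₐ(H₃PO₄) ≈ 2.1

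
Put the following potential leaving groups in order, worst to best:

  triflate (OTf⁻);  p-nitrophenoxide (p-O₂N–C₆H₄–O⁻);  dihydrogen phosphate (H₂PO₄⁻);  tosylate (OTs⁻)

Leaving-group ability tracks the stability of the departed species; conjugate-acid pKₐ is the usual yardstick (lower pKₐ → better LG).
triflate (OTf⁻): pKₐ(CF₃SO₃H (triflic acid)) ≈ -14
tosylate (OTs⁻): pKₐ(p-CH₃C₆H₄SO₃H (TsOH)) ≈ -2.8
dihydrogen phosphate (H₂PO₄⁻): pKₐ(H₃PO₄) ≈ 2.1
p-nitrophenoxide (p-O₂N–C₆H₄–O⁻): pKₐ(p-nitrophenol) ≈ 7.2
The question asks for worst first, so the sequence is read in increasing leaving-group ability.

p-nitrophenoxide (p-O₂N–C₆H₄–O⁻) < dihydrogen phosphate (H₂PO₄⁻) < tosylate (OTs⁻) < triflate (OTf⁻)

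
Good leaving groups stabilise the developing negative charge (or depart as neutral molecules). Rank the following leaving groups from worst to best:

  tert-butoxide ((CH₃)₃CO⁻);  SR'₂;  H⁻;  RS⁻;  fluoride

H⁻ < tert-butoxide ((CH₃)₃CO⁻) < RS⁻ < fluoride < SR'₂

Leaving-group ability tracks the stability of the departed species; conjugate-acid pKₐ is the usual yardstick (lower pKₐ → better LG).
SR'₂: pKₐ(R'₂SH⁺) ≈ -7
fluoride: pKₐ(HF) ≈ 3.2
RS⁻: pKₐ(RSH (a thiol)) ≈ 10.5
tert-butoxide ((CH₃)₃CO⁻): pKₐ(t-BuOH) ≈ 18
H⁻: pKₐ(H₂) ≈ 36
The question asks for worst first, so the sequence is read in increasing leaving-group ability.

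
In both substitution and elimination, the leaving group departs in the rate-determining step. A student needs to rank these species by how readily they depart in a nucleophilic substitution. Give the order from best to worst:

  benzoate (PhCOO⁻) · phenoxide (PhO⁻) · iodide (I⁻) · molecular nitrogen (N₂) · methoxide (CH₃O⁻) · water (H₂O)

molecular nitrogen (N₂) > iodide (I⁻) > water (H₂O) > benzoate (PhCOO⁻) > phenoxide (PhO⁻) > methoxide (CH₃O⁻)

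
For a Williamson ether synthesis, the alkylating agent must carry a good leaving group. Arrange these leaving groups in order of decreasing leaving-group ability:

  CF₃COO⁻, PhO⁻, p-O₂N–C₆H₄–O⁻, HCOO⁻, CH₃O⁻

Rank by basicity of the departing species: weakest base leaves most easily.
CF₃COO⁻: pKₐ(CF₃COOH) ≈ 0.2
HCOO⁻: pKₐ(HCOOH) ≈ 3.8
p-O₂N–C₆H₄–O⁻: pKₐ(p-nitrophenol) ≈ 7.2
PhO⁻: pKₐ(C₆H₅OH (phenol)) ≈ 10
CH₃O⁻: pKₐ(CH₃OH) ≈ 15.5

CF₃COO⁻ > HCOO⁻ > p-O₂N–C₆H₄–O⁻ > PhO⁻ > CH₃O⁻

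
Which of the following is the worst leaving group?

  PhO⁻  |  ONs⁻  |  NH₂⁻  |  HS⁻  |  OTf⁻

NH₂⁻

OTf⁻: pKₐ(CF₃SO₃H (triflic acid)) ≈ -14
ONs⁻: pKₐ(p-O₂NC₆H₄SO₃H) ≈ -3.5
HS⁻: pKₐ(H₂S) ≈ 7
PhO⁻: pKₐ(C₆H₅OH (phenol)) ≈ 10
NH₂⁻: pKₐ(NH₃) ≈ 38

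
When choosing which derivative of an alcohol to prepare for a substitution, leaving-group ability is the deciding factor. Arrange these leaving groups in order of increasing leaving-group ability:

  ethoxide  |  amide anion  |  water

amide anion < ethoxide < water

The more stable X⁻ (or X) is on its own — i.e. the weaker a base it is — the better a leaving group it makes.
water: pKₐ(H₃O⁺) ≈ -1.7 — neutral; leaves from a protonated alcohol (R–OH₂⁺)
ethoxide: pKₐ(CH₃CH₂OH) ≈ 16 — strong base; alkoxides do not leave unassisted
amide anion: pKₐ(NH₃) ≈ 38 — extremely strong base; never a leaving group
The question asks for worst first, so the sequence is read in increasing leaving-group ability.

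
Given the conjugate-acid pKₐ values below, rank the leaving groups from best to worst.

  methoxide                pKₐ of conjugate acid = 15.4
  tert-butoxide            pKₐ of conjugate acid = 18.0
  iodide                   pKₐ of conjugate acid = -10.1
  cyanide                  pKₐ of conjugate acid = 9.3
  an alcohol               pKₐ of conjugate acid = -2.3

Lower conjugate-acid pKₐ ⇒ weaker base ⇒ better leaving group.
Sorting by the given values: iodide (-10.1), an alcohol (-2.3), cyanide (9.3), methoxide (15.4), tert-butoxide (18.0).

iodide > an alcohol > cyanide > methoxide > tert-butoxide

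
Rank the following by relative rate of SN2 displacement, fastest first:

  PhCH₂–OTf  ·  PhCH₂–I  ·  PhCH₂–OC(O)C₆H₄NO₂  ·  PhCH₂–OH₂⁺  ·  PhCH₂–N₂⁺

Same R in every case — rank the leaving groups.
Leaving-group ability tracks the stability of the departed species; conjugate-acid pKₐ is the usual yardstick (lower pKₐ → better LG).
PhCH₂–N₂⁺ loses N₂: no meaningful conjugate acid; N₂ departs as an exceptionally stable neutral molecule
PhCH₂–OTf loses OTf⁻: pKₐ(CF₃SO₃H (triflic acid)) ≈ -14
PhCH₂–I loses I⁻: pKₐ(HI) ≈ -10
PhCH₂–OH₂⁺ loses H₂O: pKₐ(H₃O⁺) ≈ -1.7
PhCH₂–OC(O)C₆H₄NO₂ loses p-O₂N–C₆H₄–COO⁻: pKₐ(p-nitrobenzoic acid) ≈ 3.4

PhCH₂–N₂⁺ > PhCH₂–OTf > PhCH₂–I > PhCH₂–OH₂⁺ > PhCH₂–OC(O)C₆H₄NO₂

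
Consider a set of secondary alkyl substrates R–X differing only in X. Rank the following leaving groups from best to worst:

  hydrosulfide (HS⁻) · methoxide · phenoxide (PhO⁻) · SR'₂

The more stable X⁻ (or X) is on its own — i.e. the weaker a base it is — the better a leaving group it makes.
SR'₂: pKₐ(R'₂SH⁺) ≈ -7 — neutral; leaves from a sulfonium salt (R–SR'₂⁺)
hydrosulfide (HS⁻): pKₐ(H₂S) ≈ 7 — larger and more polarisable than the oxygen analogue
phenoxide (PhO⁻): pKₐ(C₆H₅OH (phenol)) ≈ 10
methoxide: pKₐ(CH₃OH) ≈ 15.5

SR'₂ > hydrosulfide (HS⁻) > phenoxide (PhO⁻) > methoxide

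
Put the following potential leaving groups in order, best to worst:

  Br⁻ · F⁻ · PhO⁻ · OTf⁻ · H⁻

OTf⁻: pKₐ(CF₃SO₃H (triflic acid)) ≈ -14 — charge spread over three oxygens and a CF₃ group; the premier leaving group in synthesis
Br⁻: pKₐ(HBr) ≈ -9 — weak base; good leaving group
F⁻: pKₐ(HF) ≈ 3.2
PhO⁻: pKₐ(C₆H₅OH (phenol)) ≈ 10
H⁻: pKₐ(H₂) ≈ 36

OTf⁻ > Br⁻ > F⁻ > PhO⁻ > H⁻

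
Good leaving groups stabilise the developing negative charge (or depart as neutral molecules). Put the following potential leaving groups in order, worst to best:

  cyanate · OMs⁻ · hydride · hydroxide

Rank by basicity of the departing species: weakest base leaves most easily.
OMs⁻: pKₐ(CH₃SO₃H (MsOH)) ≈ -1.9
cyanate: pKₐ(HOCN) ≈ 3.5
hydroxide: pKₐ(H₂O) ≈ 15.7
hydride: pKₐ(H₂) ≈ 36
Listed from poorest to best leaving group as asked.

hydride < hydroxide < cyanate < OMs⁻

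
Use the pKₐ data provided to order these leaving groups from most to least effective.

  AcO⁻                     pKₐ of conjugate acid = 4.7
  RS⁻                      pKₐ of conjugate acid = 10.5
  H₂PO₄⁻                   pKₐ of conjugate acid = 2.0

Lower conjugate-acid pKₐ ⇒ weaker base ⇒ better leaving group.
Sorting by the given values: H₂PO₄⁻ (2.0), AcO⁻ (4.7), RS⁻ (10.5).

H₂PO₄⁻ > AcO⁻ > RS⁻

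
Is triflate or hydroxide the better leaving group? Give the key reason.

triflate

triflate is the better leaving group.
pKₐ(CF₃SO₃H (triflic acid)) ≈ -14 versus pKₐ(H₂O) ≈ 15.7: triflate is the much weaker base.
Charge spread over three oxygens and a CF₃ group; the premier leaving group in synthesis.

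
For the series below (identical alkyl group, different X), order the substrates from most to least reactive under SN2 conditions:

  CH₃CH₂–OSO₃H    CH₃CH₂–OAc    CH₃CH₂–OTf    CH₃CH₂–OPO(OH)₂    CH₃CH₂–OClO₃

Identical carbon frameworks mean the comparison reduces to leaving-group quality.
The more stable X⁻ (or X) is on its own — i.e. the weaker a base it is — the better a leaving group it makes.
CH₃CH₂–OTf loses OTf⁻: pKₐ(CF₃SO₃H (triflic acid)) ≈ -14
CH₃CH₂–OClO₃ loses ClO₄⁻: pKₐ(HClO₄) ≈ -10
CH₃CH₂–OSO₃H loses HSO₄⁻: pKₐ(H₂SO₄) ≈ -3
CH₃CH₂–OPO(OH)₂ loses H₂PO₄⁻: pKₐ(H₃PO₄) ≈ 2.1
CH₃CH₂–OAc loses AcO⁻: pKₐ(CH₃COOH) ≈ 4.8

CH₃CH₂–OTf > CH₃CH₂–OClO₃ > CH₃CH₂–OSO₃H > CH₃CH₂–OPO(OH)₂ > CH₃CH₂–OAc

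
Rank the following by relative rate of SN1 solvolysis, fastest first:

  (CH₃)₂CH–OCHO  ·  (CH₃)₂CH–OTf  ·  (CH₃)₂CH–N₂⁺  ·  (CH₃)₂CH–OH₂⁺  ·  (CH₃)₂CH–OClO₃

(CH₃)₂CH–N₂⁺ > (CH₃)₂CH–OTf > (CH₃)₂CH–OClO₃ > (CH₃)₂CH–OH₂⁺ > (CH₃)₂CH–OCHO

With the same alkyl group throughout, only the leaving group differentiates the rates.
A good leaving group is a weak base: the lower the pKₐ of its conjugate acid, the more readily it departs.
(CH₃)₂CH–N₂⁺ loses N₂: no meaningful conjugate acid; N₂ departs as an exceptionally stable neutral molecule
(CH₃)₂CH–OTf loses OTf⁻: pKₐ(CF₃SO₃H (triflic acid)) ≈ -14
(CH₃)₂CH–OClO₃ loses ClO₄⁻: pKₐ(HClO₄) ≈ -10
(CH₃)₂CH–OH₂⁺ loses H₂O: pKₐ(H₃O⁺) ≈ -1.7
(CH₃)₂CH–OCHO loses HCOO⁻: pKₐ(HCOOH) ≈ 3.8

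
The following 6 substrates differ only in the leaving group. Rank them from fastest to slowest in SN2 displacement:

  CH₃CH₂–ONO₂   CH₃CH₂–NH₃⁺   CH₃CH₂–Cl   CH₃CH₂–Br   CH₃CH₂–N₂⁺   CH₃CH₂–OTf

CH₃CH₂–N₂⁺ > CH₃CH₂–OTf > CH₃CH₂–Br > CH₃CH₂–Cl > CH₃CH₂–ONO₂ > CH₃CH₂–NH₃⁺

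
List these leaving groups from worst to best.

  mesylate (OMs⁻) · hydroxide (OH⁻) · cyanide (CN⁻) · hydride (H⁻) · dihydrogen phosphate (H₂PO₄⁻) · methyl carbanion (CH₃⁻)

mesylate (OMs⁻): pKₐ(CH₃SO₃H (MsOH)) ≈ -1.9
dihydrogen phosphate (H₂PO₄⁻): pKₐ(H₃PO₄) ≈ 2.1
cyanide (CN⁻): pKₐ(HCN) ≈ 9.2
hydroxide (OH⁻): pKₐ(H₂O) ≈ 15.7
hydride (H⁻): pKₐ(H₂) ≈ 36
methyl carbanion (CH₃⁻): pKₐ(CH₄) ≈ 48
Reversing gives the worst-to-best order requested.

methyl carbanion (CH₃⁻) < hydride (H⁻) < hydroxide (OH⁻) < cyanide (CN⁻) < dihydrogen phosphate (H₂PO₄⁻) < mesylate (OMs⁻)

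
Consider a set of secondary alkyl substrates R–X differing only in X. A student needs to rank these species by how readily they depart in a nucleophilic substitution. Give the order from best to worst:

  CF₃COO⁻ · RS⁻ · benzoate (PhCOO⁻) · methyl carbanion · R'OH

Rank by basicity of the departing species: weakest base leaves most easily.
R'OH: pKₐ(R'OH₂⁺) ≈ -2.4
CF₃COO⁻: pKₐ(CF₃COOH) ≈ 0.2 — strongly electron-withdrawing CF₃ stabilises the carboxylate
benzoate (PhCOO⁻): pKₐ(C₆H₅COOH) ≈ 4.2 — aryl carboxylate
RS⁻: pKₐ(RSH (a thiol)) ≈ 10.5
methyl carbanion: pKₐ(CH₄) ≈ 48 — unstabilised carbanion; the worst conceivable leaving group

R'OH > CF₃COO⁻ > benzoate (PhCOO⁻) > RS⁻ > methyl carbanion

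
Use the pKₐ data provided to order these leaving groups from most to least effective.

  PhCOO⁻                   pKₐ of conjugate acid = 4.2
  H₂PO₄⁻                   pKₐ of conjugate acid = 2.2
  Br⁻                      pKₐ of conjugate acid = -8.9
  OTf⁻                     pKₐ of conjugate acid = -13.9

OTf⁻ > Br⁻ > H₂PO₄⁻ > PhCOO⁻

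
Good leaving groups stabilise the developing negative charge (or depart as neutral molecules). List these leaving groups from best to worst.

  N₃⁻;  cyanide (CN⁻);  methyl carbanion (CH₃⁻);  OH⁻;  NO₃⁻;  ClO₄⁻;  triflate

triflate > ClO₄⁻ > NO₃⁻ > N₃⁻ > cyanide (CN⁻) > OH⁻ > methyl carbanion (CH₃⁻)

Rank by basicity of the departing species: weakest base leaves most easily.
triflate: pKₐ(CF₃SO₃H (triflic acid)) ≈ -14
ClO₄⁻: pKₐ(HClO₄) ≈ -10
NO₃⁻: pKₐ(HNO₃) ≈ -1.3
N₃⁻: pKₐ(HN₃) ≈ 4.7 — linear, resonance-stabilised
cyanide (CN⁻): pKₐ(HCN) ≈ 9.2 — sp carbon stabilises the charge somewhat, but still a poor LG
OH⁻: pKₐ(H₂O) ≈ 15.7
methyl carbanion (CH₃⁻): pKₐ(CH₄) ≈ 48 — unstabilised carbanion; the worst conceivable leaving group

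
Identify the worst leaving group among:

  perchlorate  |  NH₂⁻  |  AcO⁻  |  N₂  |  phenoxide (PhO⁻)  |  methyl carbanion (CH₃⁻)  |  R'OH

methyl carbanion (CH₃⁻)

A good leaving group is a weak base: the lower the pKₐ of its conjugate acid, the more readily it departs.
N₂: no meaningful conjugate acid; N₂ departs as an exceptionally stable neutral molecule
perchlorate: pKₐ(HClO₄) ≈ -10
R'OH: pKₐ(R'OH₂⁺) ≈ -2.4
AcO⁻: pKₐ(CH₃COOH) ≈ 4.8
phenoxide (PhO⁻): pKₐ(C₆H₅OH (phenol)) ≈ 10
NH₂⁻: pKₐ(NH₃) ≈ 38
methyl carbanion (CH₃⁻): pKₐ(CH₄) ≈ 48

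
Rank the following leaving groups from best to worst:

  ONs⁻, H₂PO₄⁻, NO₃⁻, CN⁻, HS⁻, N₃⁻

Rank by basicity of the departing species: weakest base leaves most easily.
ONs⁻: pKₐ(p-O₂NC₆H₄SO₃H) ≈ -3.5
NO₃⁻: pKₐ(HNO₃) ≈ -1.3
H₂PO₄⁻: pKₐ(H₃PO₄) ≈ 2.1
N₃⁻: pKₐ(HN₃) ≈ 4.7
HS⁻: pKₐ(H₂S) ≈ 7
CN⁻: pKₐ(HCN) ≈ 9.2

ONs⁻ > NO₃⁻ > H₂PO₄⁻ > N₃⁻ > HS⁻ > CN⁻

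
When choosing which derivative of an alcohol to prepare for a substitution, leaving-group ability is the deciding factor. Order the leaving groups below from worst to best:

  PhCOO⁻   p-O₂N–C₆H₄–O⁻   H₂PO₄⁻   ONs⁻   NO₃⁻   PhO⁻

PhO⁻ < p-O₂N–C₆H₄–O⁻ < PhCOO⁻ < H₂PO₄⁻ < NO₃⁻ < ONs⁻

A good leaving group is a weak base: the lower the pKₐ of its conjugate acid, the more readily it departs.
ONs⁻: pKₐ(p-O₂NC₆H₄SO₃H) ≈ -3.5
NO₃⁻: pKₐ(HNO₃) ≈ -1.3
H₂PO₄⁻: pKₐ(H₃PO₄) ≈ 2.1
PhCOO⁻: pKₐ(C₆H₅COOH) ≈ 4.2
p-O₂N–C₆H₄–O⁻: pKₐ(p-nitrophenol) ≈ 7.2
PhO⁻: pKₐ(C₆H₅OH (phenol)) ≈ 10
The question asks for worst first, so the sequence is read in increasing leaving-group ability.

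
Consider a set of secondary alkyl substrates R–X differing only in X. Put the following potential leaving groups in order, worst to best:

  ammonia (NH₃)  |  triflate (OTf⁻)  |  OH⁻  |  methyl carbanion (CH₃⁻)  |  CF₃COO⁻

methyl carbanion (CH₃⁻) < OH⁻ < ammonia (NH₃) < CF₃COO⁻ < triflate (OTf⁻)

A good leaving group is a weak base: the lower the pKₐ of its conjugate acid, the more readily it departs.
triflate (OTf⁻): pKₐ(CF₃SO₃H (triflic acid)) ≈ -14
CF₃COO⁻: pKₐ(CF₃COOH) ≈ 0.2
ammonia (NH₃): pKₐ(NH₄⁺) ≈ 9.2
OH⁻: pKₐ(H₂O) ≈ 15.7
methyl carbanion (CH₃⁻): pKₐ(CH₄) ≈ 48
Listed from poorest to best leaving group as asked.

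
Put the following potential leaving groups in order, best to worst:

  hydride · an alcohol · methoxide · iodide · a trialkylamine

iodide > an alcohol > a trialkylamine > methoxide > hydride

Leaving-group ability tracks the stability of the departed species; conjugate-acid pKₐ is the usual yardstick (lower pKₐ → better LG).
iodide: pKₐ(HI) ≈ -10 — large, highly polarisable; very weak base
an alcohol: pKₐ(R'OH₂⁺) ≈ -2.4
a trialkylamine: pKₐ(R'₃NH⁺) ≈ 10.7 — neutral but still a fairly strong base; Hofmann-elimination LG
methoxide: pKₐ(CH₃OH) ≈ 15.5 — strong base; alkoxides do not leave unassisted
hydride: pKₐ(H₂) ≈ 36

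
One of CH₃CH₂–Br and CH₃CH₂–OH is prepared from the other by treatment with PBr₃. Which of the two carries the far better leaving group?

From CH₃CH₂–OH the departing group would be OH⁻ (pKₐ(H₂O) ≈ 15.7). Strong base; essentially never leaves without prior activation.
From CH₃CH₂–Br the leaving group is Br⁻ (pKₐ(HBr) ≈ -9). Weak base; good leaving group.
Treatment with PBr₃ works by replacing the hydroxyl with bromide, making CH₃CH₂–Br enormously more reactive.

CH₃CH₂–Br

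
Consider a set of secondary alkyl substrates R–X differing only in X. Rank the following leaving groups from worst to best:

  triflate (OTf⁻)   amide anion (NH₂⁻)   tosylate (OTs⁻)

A good leaving group is a weak base: the lower the pKₐ of its conjugate acid, the more readily it departs.
triflate (OTf⁻): pKₐ(CF₃SO₃H (triflic acid)) ≈ -14
tosylate (OTs⁻): pKₐ(p-CH₃C₆H₄SO₃H (TsOH)) ≈ -2.8 — resonance-delocalised arenesulfonate
amide anion (NH₂⁻): pKₐ(NH₃) ≈ 38 — extremely strong base; never a leaving group
The question asks for worst first, so the sequence is read in increasing leaving-group ability.

amide anion (NH₂⁻) < tosylate (OTs⁻) < triflate (OTf⁻)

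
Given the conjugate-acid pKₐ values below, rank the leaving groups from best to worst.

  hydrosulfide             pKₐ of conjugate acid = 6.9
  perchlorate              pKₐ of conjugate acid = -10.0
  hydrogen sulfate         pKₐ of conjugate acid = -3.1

perchlorate > hydrogen sulfate > hydrosulfide

Lower conjugate-acid pKₐ ⇒ weaker base ⇒ better leaving group.
Sorting by the given values: perchlorate (-10.0), hydrogen sulfate (-3.1), hydrosulfide (6.9).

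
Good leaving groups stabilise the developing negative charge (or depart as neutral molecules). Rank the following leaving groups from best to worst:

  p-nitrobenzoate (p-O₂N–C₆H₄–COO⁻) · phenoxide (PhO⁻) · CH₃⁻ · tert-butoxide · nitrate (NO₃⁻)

nitrate (NO₃⁻) > p-nitrobenzoate (p-O₂N–C₆H₄–COO⁻) > phenoxide (PhO⁻) > tert-butoxide > CH₃⁻

nitrate (NO₃⁻): pKₐ(HNO₃) ≈ -1.3
p-nitrobenzoate (p-O₂N–C₆H₄–COO⁻): pKₐ(p-nitrobenzoic acid) ≈ 3.4
phenoxide (PhO⁻): pKₐ(C₆H₅OH (phenol)) ≈ 10
tert-butoxide: pKₐ(t-BuOH) ≈ 18
CH₃⁻: pKₐ(CH₄) ≈ 48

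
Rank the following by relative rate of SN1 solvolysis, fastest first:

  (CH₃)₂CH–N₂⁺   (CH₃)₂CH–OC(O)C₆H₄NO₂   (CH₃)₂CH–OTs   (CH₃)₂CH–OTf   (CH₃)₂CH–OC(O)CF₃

The skeletons are identical, so relative rate is governed entirely by leaving-group ability.
Leaving-group ability tracks the stability of the departed species; conjugate-acid pKₐ is the usual yardstick (lower pKₐ → better LG).
(CH₃)₂CH–N₂⁺ loses N₂: no meaningful conjugate acid; N₂ departs as an exceptionally stable neutral molecule
(CH₃)₂CH–OTf loses OTf⁻: pKₐ(CF₃SO₃H (triflic acid)) ≈ -14
(CH₃)₂CH–OTs loses OTs⁻: pKₐ(p-CH₃C₆H₄SO₃H (TsOH)) ≈ -2.8
(CH₃)₂CH–OC(O)CF₃ loses CF₃COO⁻: pKₐ(CF₃COOH) ≈ 0.2
(CH₃)₂CH–OC(O)C₆H₄NO₂ loses p-O₂N–C₆H₄–COO⁻: pKₐ(p-nitrobenzoic acid) ≈ 3.4

(CH₃)₂CH–N₂⁺ > (CH₃)₂CH–OTf > (CH₃)₂CH–OTs > (CH₃)₂CH–OC(O)CF₃ > (CH₃)₂CH–OC(O)C₆H₄NO₂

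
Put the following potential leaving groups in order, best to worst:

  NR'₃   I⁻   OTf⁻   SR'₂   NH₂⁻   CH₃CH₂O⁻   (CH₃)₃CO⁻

OTf⁻ > I⁻ > SR'₂ > NR'₃ > CH₃CH₂O⁻ > (CH₃)₃CO⁻ > NH₂⁻

The more stable X⁻ (or X) is on its own — i.e. the weaker a base it is — the better a leaving group it makes.
OTf⁻: pKₐ(CF₃SO₃H (triflic acid)) ≈ -14
I⁻: pKₐ(HI) ≈ -10
SR'₂: pKₐ(R'₂SH⁺) ≈ -7
NR'₃: pKₐ(R'₃NH⁺) ≈ 10.7
CH₃CH₂O⁻: pKₐ(CH₃CH₂OH) ≈ 16
(CH₃)₃CO⁻: pKₐ(t-BuOH) ≈ 18
NH₂⁻: pKₐ(NH₃) ≈ 38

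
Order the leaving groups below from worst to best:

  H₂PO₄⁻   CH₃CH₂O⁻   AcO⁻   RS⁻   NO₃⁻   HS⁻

CH₃CH₂O⁻ < RS⁻ < HS⁻ < AcO⁻ < H₂PO₄⁻ < NO₃⁻

Leaving-group ability tracks the stability of the departed species; conjugate-acid pKₐ is the usual yardstick (lower pKₐ → better LG).
NO₃⁻: pKₐ(HNO₃) ≈ -1.3
H₂PO₄⁻: pKₐ(H₃PO₄) ≈ 2.1 — moderate base; biological leaving group after further activation
AcO⁻: pKₐ(CH₃COOH) ≈ 4.8 — resonance-stabilised but still a weak base
HS⁻: pKₐ(H₂S) ≈ 7
RS⁻: pKₐ(RSH (a thiol)) ≈ 10.5 — moderately basic; rarely leaves without activation
CH₃CH₂O⁻: pKₐ(CH₃CH₂OH) ≈ 16
Listed from poorest to best leaving group as asked.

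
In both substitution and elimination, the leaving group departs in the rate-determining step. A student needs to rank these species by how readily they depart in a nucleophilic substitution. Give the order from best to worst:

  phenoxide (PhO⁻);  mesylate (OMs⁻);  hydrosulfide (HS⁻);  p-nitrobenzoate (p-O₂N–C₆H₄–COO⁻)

The more stable X⁻ (or X) is on its own — i.e. the weaker a base it is — the better a leaving group it makes.
mesylate (OMs⁻): pKₐ(CH₃SO₃H (MsOH)) ≈ -1.9
p-nitrobenzoate (p-O₂N–C₆H₄–COO⁻): pKₐ(p-nitrobenzoic acid) ≈ 3.4 — electron-withdrawing nitro group stabilises the carboxylate
hydrosulfide (HS⁻): pKₐ(H₂S) ≈ 7
phenoxide (PhO⁻): pKₐ(C₆H₅OH (phenol)) ≈ 10

mesylate (OMs⁻) > p-nitrobenzoate (p-O₂N–C₆H₄–COO⁻) > hydrosulfide (HS⁻) > phenoxide (PhO⁻)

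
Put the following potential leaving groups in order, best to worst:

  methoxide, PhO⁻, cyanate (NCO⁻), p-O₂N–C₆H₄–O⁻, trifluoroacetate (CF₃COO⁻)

trifluoroacetate (CF₃COO⁻) > cyanate (NCO⁻) > p-O₂N–C₆H₄–O⁻ > PhO⁻ > methoxide

Rank by basicity of the departing species: weakest base leaves most easily.
trifluoroacetate (CF₃COO⁻): pKₐ(CF₃COOH) ≈ 0.2 — strongly electron-withdrawing CF₃ stabilises the carboxylate
cyanate (NCO⁻): pKₐ(HOCN) ≈ 3.5 — resonance between N and O
p-O₂N–C₆H₄–O⁻: pKₐ(p-nitrophenol) ≈ 7.2 — nitro group delocalises the charge; the classic chromogenic LG
PhO⁻: pKₐ(C₆H₅OH (phenol)) ≈ 10
methoxide: pKₐ(CH₃OH) ≈ 15.5 — strong base; alkoxides do not leave unassisted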